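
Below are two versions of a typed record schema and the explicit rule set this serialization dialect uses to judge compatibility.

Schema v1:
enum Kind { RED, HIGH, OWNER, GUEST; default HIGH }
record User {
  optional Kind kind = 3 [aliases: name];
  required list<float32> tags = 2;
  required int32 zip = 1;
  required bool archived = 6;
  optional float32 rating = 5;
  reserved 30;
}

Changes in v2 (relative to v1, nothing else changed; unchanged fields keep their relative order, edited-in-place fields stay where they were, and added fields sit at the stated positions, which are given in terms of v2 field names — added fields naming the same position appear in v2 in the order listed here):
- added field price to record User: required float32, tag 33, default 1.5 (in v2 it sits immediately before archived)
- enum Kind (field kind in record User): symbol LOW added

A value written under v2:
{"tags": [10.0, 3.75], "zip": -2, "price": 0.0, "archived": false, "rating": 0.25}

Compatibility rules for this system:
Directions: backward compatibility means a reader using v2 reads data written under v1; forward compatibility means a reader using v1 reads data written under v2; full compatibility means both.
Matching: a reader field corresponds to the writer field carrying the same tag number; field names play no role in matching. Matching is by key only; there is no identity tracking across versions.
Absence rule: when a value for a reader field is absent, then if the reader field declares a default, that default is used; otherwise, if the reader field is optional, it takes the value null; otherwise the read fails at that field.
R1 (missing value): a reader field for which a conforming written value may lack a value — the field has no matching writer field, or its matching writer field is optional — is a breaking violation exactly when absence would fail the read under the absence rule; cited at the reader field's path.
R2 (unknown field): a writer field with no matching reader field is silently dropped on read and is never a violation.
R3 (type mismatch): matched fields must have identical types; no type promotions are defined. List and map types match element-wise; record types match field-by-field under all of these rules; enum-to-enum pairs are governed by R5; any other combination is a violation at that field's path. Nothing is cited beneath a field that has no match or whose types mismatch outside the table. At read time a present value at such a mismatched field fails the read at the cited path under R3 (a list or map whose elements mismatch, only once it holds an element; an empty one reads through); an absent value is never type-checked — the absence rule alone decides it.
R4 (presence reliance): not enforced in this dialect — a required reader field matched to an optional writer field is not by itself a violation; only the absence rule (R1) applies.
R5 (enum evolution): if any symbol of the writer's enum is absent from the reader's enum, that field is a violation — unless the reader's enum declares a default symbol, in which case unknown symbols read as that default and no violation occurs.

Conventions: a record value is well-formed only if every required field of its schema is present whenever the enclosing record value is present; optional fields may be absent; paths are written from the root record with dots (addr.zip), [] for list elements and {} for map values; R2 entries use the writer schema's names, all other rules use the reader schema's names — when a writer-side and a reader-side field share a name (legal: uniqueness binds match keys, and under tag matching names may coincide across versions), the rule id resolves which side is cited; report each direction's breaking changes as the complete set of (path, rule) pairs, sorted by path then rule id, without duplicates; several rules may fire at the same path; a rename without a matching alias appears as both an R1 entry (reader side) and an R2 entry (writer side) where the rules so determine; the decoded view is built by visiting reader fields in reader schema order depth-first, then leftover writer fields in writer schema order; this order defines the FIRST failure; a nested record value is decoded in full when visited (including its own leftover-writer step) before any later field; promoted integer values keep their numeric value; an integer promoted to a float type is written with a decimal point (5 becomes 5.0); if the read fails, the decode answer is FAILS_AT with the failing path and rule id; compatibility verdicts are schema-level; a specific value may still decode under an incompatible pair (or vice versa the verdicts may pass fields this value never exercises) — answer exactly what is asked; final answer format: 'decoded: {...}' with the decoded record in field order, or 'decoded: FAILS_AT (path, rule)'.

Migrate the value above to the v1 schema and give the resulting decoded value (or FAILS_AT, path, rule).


decoded: {"kind": null, "tags": [10.0, 3.75], "zip": -2, "archived": false, "rating": 0.25}

the writer's type comes first in each User pair
migrating the User value to v1:
  kind := null (absent, optional -> null)
  tags := [10.0, 3.75]
  zip := -2
  archived := false
  rating := 0.25
  writer price: unknown -> dropped
  => decoded: {"kind": null, "tags": [10.0, 3.75], "zip": -2, "archived": false, "rating": 0.25}
the other User changes do not affect what is asked:
  added field price to record User: required float32, tag 33, default 1.5 (in v2 it sits immediately before archived) -> fires no rule on User under this dialect and leaves the result unchanged
  enum Kind (field kind in record User): symbol LOW added -> fires no rule on User under this dialect and leaves the result unchanged


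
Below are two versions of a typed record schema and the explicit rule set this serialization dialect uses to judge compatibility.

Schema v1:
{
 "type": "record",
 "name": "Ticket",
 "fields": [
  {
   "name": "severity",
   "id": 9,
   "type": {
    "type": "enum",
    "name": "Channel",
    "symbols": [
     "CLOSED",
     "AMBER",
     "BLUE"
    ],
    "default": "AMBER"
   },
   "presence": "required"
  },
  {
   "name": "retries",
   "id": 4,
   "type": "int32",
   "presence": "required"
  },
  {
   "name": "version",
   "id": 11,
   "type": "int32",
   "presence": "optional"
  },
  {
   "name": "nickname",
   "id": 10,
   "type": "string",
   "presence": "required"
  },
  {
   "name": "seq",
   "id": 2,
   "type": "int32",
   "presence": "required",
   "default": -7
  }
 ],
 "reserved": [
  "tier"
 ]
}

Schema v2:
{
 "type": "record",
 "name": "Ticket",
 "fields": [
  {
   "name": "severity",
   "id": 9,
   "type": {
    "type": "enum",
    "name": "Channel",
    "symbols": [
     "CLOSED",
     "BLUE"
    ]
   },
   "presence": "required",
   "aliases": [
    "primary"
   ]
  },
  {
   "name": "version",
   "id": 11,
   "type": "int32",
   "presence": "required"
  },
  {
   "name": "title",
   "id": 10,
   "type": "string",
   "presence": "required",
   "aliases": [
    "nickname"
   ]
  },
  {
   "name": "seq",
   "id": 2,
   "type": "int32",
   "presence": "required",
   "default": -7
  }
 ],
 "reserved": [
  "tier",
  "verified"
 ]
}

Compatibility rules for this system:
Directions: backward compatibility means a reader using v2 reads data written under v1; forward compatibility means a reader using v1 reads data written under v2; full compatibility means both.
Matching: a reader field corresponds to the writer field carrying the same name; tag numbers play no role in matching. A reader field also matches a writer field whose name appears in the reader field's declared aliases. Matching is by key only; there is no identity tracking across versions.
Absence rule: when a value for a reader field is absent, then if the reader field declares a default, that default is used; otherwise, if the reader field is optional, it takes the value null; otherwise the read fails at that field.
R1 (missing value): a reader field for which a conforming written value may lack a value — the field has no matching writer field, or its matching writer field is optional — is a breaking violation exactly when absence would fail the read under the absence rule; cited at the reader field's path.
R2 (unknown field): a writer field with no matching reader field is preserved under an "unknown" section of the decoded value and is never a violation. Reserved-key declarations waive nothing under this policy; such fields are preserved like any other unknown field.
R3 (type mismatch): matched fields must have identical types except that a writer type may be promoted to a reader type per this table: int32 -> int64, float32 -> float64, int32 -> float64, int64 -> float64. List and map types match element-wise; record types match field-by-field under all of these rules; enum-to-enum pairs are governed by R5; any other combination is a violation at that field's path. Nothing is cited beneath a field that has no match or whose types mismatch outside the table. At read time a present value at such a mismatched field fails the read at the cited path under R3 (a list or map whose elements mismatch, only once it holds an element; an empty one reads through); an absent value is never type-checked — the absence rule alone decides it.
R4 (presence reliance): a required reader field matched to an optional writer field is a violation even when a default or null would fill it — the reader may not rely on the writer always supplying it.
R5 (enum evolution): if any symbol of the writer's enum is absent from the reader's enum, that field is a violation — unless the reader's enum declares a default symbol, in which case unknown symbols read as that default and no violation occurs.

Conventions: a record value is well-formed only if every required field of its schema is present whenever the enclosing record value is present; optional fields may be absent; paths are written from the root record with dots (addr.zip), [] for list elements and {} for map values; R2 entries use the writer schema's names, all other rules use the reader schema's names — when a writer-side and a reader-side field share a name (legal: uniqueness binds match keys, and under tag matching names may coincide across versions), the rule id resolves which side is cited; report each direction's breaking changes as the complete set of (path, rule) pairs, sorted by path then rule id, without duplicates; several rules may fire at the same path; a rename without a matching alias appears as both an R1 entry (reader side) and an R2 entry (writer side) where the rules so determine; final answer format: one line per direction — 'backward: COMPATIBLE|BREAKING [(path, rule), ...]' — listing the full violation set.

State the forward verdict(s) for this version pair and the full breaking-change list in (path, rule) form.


forward: BREAKING [(nickname, R1), (retries, R1)]

each type pair in Ticket: writer, then reader
forward pass over Ticket, reader schema v1, writer schema v2:
  severity <- severity (Channel -> Channel, writer required)
  retries has no writer counterpart
  version <- version (int32 -> int32, writer required)
  nickname has no writer counterpart
  seq <- seq (int32 -> int32, writer required)
  leftover writer field: title
  violation R1 at nickname
  violation R1 at retries
  => 2 violation(s): forward is BREAKING for Ticket
the other Ticket changes do not affect what is asked:
  enum Channel (field severity in record Ticket): symbol AMBER removed (it was the default; the default is cleared) -> fires only in the backward direction of Ticket, which is not asked here
  field version in record Ticket: optional changed to required -> fires only in the backward direction of Ticket, which is not asked here


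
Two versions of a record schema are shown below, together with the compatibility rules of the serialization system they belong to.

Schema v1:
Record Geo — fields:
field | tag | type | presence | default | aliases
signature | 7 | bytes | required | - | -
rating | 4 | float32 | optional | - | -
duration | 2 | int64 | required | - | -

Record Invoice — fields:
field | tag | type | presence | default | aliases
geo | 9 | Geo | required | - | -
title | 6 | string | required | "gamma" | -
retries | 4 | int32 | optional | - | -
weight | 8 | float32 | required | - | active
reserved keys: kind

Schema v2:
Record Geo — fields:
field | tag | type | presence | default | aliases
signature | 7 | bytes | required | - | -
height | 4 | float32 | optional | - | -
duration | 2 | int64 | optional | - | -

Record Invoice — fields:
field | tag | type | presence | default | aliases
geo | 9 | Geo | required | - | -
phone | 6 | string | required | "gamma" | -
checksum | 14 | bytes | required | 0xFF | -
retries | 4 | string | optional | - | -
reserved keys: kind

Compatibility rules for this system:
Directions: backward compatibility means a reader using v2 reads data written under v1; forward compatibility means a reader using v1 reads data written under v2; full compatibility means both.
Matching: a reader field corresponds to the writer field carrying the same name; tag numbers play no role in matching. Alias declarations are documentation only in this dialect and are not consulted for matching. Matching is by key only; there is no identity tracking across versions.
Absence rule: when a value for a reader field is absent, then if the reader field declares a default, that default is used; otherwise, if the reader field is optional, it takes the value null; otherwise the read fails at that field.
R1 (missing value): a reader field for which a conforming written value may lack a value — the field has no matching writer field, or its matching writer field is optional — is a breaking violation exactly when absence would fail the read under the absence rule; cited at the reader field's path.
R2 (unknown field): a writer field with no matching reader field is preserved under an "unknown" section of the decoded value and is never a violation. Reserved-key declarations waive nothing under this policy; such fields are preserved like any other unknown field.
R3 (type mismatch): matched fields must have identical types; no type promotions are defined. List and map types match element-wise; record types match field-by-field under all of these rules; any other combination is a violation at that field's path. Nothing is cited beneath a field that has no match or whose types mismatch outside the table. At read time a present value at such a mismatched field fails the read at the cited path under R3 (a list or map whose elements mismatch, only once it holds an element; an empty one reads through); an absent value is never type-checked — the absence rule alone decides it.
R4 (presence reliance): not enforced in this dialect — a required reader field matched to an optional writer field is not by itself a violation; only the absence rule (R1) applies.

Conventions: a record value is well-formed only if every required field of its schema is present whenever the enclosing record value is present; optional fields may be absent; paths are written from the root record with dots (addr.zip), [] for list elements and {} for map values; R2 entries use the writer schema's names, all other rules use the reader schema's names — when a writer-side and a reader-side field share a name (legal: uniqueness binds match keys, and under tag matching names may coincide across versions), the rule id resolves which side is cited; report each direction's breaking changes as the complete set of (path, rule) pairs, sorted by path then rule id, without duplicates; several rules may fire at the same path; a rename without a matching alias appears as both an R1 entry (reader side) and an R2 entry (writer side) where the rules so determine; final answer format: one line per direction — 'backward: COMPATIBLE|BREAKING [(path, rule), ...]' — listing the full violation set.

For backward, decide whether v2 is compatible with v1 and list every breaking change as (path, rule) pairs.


in Invoice below, arrows point writer -> reader
backward pass over Invoice, reader schema v2, writer schema v1:
  geo: Geo -> Geo, writer required; from geo
  phone: no writer-side match
  checksum: no writer-side match
  retries: int32 -> string, writer optional; from retries
  writer title: unknown to reader
  writer weight: unknown to reader
  geo.signature: bytes -> bytes, writer required; from geo.signature
  geo.height: no writer-side match
  geo.duration: int64 -> int64, writer required; from geo.duration
  writer geo.rating: unknown to reader
  breaking: (retries, R3)
  backward on Invoice therefore BREAKING (1)
ruling out the remaining Invoice differences:
  field duration in record Geo: required changed to optional -> its effect on Invoice is confined to the forward direction, not asked
  renamed field rating to height in record Geo -> no rule fires on it in Invoice's dialect; the asked verdict holds
  removed field weight from record Invoice -> its effect on Invoice is confined to the forward direction, not asked
  renamed field title to phone in record Invoice -> no rule fires on it in Invoice's dialect; the asked verdict holds
  added field checksum to record Invoice: required bytes, tag 14, default 0xFF (in v2 it sits immediately before retries) -> no rule fires on it in Invoice's dialect; the asked verdict holds

backward: BREAKING [(retries, R3)]


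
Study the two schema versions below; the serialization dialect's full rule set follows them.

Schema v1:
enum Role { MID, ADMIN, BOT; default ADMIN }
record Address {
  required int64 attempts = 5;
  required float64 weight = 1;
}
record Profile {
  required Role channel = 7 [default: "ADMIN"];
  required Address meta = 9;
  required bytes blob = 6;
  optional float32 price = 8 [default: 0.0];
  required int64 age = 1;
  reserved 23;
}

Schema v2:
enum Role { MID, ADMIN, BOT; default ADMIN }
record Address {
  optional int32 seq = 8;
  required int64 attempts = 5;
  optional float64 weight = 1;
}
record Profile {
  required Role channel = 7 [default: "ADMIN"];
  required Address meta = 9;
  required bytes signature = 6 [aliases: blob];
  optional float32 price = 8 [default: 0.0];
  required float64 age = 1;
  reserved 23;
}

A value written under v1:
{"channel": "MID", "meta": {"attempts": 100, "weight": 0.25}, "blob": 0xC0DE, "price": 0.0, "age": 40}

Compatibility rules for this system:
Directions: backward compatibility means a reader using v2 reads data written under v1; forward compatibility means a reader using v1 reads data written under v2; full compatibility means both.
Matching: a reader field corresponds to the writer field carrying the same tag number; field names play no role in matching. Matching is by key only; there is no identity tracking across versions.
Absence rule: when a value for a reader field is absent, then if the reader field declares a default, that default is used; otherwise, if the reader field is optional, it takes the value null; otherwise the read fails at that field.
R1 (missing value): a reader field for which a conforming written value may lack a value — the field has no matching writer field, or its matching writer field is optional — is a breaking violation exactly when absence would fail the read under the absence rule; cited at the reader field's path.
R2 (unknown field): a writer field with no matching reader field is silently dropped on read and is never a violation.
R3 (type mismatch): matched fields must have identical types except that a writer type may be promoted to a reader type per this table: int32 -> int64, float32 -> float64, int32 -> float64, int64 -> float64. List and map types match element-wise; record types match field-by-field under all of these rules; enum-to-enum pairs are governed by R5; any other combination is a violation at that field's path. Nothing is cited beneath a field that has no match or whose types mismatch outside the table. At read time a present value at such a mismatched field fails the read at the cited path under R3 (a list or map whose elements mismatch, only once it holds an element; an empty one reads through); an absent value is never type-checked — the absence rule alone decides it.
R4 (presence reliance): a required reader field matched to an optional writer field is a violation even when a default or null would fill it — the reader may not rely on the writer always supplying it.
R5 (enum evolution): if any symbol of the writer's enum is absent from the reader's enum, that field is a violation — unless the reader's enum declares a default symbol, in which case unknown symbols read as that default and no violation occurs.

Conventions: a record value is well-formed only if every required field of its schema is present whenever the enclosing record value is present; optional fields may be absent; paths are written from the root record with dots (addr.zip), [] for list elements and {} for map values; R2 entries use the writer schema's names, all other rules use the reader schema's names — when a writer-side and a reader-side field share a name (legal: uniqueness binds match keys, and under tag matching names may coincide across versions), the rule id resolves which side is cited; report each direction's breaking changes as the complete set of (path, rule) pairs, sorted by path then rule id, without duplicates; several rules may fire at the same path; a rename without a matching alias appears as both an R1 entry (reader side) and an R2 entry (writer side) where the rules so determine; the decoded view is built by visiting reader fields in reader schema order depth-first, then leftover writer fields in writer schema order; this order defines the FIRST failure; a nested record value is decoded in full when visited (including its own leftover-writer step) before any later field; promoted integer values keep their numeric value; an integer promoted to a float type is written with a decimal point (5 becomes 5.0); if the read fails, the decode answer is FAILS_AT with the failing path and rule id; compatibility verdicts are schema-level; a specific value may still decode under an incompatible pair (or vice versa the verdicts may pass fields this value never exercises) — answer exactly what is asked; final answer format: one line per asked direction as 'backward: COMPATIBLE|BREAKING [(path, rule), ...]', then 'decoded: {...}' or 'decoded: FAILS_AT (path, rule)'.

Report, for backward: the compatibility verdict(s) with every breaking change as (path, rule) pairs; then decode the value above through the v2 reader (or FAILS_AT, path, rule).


backward: COMPATIBLE []; decoded: {"channel": "MID", "meta": {"seq": null, "attempts": 100, "weight": 0.25}, "signature": 0xC0DE, "price": 0.0, "age": 40.0}

the writer's type comes first in each Profile pair
backward for Profile (reader v2, writer v1):
  channel: paired with writer channel (Role -> Role; writer required)
  meta: paired with writer meta (Address -> Address; writer required)
  signature: paired with writer blob (bytes -> bytes; writer required)
  price: paired with writer price (float32 -> float32; writer optional)
  age: paired with writer age (int64 -> float64; writer required)
  meta.seq: no writer-side match
  meta.attempts: paired with writer meta.attempts (int64 -> int64; writer required)
  meta.weight: paired with writer meta.weight (float64 -> float64; writer required)
  nothing fires on Profile: backward is COMPATIBLE
decode walk for Profile under reader schema v2:
  channel := "MID"
  meta.seq := null (absent, optional -> null)
  meta.attempts := 100
  meta.weight := 0.25
  signature := 0xC0DE (from writer blob)
  price := 0.0
  age := 40.0 (int64 -> float64)
  => decoded: {"channel": "MID", "meta": {"seq": null, "attempts": 100, "weight": 0.25}, "signature": 0xC0DE, "price": 0.0, "age": 40.0}
diffs on Profile not affecting the asked answer:
  field age in record Profile: type int64 changed to float64 -> affects forward compatibility only, which is not asked
  field weight in record Address: required changed to optional -> affects forward compatibility only, which is not asked


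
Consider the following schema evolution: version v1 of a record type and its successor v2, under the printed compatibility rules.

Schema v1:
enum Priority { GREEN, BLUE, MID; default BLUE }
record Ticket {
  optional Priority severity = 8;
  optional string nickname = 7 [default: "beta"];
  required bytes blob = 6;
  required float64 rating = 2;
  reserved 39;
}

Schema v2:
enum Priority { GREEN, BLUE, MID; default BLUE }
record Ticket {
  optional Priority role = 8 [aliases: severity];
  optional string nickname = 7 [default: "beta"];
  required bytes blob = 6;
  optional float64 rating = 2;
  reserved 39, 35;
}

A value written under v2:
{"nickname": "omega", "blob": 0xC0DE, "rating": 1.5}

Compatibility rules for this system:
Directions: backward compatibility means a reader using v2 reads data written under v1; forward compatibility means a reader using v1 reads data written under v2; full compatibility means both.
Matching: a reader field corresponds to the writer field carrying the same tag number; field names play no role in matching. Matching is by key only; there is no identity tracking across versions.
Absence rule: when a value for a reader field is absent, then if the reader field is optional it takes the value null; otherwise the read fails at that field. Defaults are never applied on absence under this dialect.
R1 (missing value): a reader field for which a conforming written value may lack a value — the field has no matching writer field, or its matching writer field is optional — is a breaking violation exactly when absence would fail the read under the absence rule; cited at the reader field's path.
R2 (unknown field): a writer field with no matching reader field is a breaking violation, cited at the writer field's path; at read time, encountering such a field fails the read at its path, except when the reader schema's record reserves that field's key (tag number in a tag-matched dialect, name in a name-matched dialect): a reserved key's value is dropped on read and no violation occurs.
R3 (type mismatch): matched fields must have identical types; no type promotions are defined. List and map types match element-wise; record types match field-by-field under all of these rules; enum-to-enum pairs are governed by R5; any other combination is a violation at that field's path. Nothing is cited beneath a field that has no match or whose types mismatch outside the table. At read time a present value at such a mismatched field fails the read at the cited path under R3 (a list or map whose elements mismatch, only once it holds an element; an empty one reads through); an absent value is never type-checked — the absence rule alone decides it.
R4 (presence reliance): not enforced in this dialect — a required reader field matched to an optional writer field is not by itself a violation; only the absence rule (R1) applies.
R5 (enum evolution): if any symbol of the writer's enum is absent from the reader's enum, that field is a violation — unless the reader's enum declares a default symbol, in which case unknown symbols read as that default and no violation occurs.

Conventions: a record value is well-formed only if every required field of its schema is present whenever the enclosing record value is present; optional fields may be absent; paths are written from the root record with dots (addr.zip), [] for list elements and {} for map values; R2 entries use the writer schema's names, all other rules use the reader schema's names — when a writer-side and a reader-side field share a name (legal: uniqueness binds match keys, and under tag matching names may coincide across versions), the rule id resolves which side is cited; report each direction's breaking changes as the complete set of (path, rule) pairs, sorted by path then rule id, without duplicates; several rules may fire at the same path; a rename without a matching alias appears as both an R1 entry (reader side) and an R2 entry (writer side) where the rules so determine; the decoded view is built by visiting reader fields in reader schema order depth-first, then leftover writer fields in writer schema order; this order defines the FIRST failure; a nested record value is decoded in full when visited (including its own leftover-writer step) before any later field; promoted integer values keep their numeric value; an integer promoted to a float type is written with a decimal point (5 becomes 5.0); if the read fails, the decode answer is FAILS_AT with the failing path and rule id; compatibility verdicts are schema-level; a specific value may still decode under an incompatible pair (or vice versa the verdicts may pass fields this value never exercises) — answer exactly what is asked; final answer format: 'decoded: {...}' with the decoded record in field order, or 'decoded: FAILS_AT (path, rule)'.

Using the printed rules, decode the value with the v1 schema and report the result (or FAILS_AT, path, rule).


in Ticket below, arrows point writer -> reader
decode (reader v1):
  severity := null (not supplied -> null)
  nickname := "omega"
  blob := 0xC0DE
  rating := 1.5
  => decoded: {"severity": null, "nickname": "omega", "blob": 0xC0DE, "rating": 1.5}
checking off the Ticket differences that do not matter here:
  field rating in record Ticket: required changed to optional -> schema-level compatibility only; this Ticket value's decode is unchanged
  renamed field severity to role in record Ticket (alias severity declared on the renamed field) -> triggers nothing under the printed rules; the Ticket answer is the same either way

decoded: {"severity": null, "nickname": "omega", "blob": 0xC0DE, "rating": 1.5}


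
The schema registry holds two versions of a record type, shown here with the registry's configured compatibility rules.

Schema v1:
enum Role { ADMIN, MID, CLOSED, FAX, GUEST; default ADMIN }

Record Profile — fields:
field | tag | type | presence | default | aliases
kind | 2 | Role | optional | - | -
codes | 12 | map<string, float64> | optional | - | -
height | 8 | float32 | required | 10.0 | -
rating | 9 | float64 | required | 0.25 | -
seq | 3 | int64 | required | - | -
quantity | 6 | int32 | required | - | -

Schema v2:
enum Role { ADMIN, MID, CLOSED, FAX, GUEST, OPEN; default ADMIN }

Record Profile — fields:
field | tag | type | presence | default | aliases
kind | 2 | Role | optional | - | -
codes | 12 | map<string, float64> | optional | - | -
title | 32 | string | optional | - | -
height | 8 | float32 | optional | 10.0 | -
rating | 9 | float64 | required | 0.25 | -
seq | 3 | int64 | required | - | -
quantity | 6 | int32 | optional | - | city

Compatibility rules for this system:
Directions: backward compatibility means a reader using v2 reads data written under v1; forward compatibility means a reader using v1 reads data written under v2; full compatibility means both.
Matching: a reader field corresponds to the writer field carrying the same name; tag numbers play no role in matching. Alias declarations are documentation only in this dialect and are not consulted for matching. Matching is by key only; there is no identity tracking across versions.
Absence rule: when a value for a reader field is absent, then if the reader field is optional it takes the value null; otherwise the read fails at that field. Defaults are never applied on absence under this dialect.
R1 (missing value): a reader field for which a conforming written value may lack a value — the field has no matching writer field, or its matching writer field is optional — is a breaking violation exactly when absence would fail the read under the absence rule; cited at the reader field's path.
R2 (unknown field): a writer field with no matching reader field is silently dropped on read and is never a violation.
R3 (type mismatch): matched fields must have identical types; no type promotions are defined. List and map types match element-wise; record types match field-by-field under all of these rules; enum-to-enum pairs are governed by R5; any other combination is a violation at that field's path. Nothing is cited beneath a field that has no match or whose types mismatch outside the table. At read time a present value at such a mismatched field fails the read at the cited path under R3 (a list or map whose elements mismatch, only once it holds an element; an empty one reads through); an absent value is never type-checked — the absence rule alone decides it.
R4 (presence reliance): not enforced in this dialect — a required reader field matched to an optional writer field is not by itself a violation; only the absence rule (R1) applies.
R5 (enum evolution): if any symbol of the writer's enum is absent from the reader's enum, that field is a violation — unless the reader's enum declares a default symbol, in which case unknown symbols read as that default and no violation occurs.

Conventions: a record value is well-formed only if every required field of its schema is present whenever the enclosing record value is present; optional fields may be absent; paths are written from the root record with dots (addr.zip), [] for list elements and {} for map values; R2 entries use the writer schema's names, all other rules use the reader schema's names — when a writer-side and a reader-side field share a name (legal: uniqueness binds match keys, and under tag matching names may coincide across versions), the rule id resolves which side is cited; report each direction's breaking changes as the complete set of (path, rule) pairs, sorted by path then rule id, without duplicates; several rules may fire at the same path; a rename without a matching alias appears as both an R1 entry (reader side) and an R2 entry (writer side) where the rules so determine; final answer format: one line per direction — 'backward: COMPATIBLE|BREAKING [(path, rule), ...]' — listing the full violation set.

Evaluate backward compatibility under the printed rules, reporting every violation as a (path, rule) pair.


the writer's type comes first in each Profile pair
backward on Profile — v2 reading data written by v1:
  kind: Role -> Role, writer optional; from kind
  codes: map<string, float64> -> map<string, float64>, writer optional; from codes
  title has no writer counterpart
  height: float32 -> float32, writer required; from height
  rating: float64 -> float64, writer required; from rating
  seq: int64 -> int64, writer required; from seq
  quantity: int32 -> int32, writer required; from quantity
  => no violations; backward on Profile: COMPATIBLE
the rest of the Profile diff is inert for this question:
  field quantity in record Profile: required changed to optional -> matters only for Profile's forward compatibility — outside the asked direction
  field height in record Profile: required changed to optional -> matters only for Profile's forward compatibility — outside the asked direction
  enum Role (field kind in record Profile): symbol OPEN added -> triggers nothing under Profile's printed rules — same verdict
  added field title to record Profile: optional string, tag 32 (in v2 it sits immediately before height) -> triggers nothing under Profile's printed rules — same verdict

backward: COMPATIBLE []


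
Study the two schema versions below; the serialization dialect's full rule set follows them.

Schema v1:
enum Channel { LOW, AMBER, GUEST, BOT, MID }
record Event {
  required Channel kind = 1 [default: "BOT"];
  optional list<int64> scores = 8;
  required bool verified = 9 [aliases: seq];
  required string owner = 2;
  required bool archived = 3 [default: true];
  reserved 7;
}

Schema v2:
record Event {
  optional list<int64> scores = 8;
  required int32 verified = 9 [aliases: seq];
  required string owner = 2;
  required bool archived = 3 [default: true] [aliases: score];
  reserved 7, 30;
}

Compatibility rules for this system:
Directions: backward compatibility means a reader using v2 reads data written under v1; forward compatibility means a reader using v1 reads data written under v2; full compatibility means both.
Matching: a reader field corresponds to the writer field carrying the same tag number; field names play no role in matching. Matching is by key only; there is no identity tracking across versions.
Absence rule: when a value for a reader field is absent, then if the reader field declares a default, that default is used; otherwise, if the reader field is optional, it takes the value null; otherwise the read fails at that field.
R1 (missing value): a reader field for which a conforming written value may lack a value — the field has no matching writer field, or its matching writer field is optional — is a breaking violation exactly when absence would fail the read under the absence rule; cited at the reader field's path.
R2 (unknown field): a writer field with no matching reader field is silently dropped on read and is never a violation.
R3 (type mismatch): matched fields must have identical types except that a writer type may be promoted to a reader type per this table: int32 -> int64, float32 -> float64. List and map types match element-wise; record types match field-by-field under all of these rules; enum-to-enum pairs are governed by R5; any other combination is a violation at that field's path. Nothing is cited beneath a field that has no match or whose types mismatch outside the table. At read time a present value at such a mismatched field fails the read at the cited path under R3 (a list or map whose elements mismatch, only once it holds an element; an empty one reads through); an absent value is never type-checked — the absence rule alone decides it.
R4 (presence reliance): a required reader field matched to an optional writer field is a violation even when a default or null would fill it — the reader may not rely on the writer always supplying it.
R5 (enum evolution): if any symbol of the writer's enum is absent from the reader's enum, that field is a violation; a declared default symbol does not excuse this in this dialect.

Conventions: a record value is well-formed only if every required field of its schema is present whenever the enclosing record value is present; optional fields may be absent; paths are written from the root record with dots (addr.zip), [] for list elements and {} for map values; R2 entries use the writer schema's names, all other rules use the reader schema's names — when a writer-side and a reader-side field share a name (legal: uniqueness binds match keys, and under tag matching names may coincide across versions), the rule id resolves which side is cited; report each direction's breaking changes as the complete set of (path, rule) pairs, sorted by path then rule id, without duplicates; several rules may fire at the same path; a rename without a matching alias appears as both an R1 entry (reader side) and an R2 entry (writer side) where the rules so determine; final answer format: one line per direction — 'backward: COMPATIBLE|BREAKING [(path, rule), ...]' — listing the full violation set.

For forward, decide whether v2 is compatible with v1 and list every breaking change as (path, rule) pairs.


arrows below run writer -> reader for Event
forward analysis of Event with v1 as reader and v2 as writer:
  kind has no writer counterpart
  writer optional, list<int64> -> list<int64>: reader scores maps from writer scores
  writer required, int32 -> bool: reader verified maps from writer verified
  writer required, string -> string: reader owner maps from writer owner
  writer required, bool -> bool: reader archived maps from writer archived
  breaking: (verified, R3)
  => forward: BREAKING (1)
diffs on Event not affecting the asked answer:
  removed field kind from record Event -> triggers nothing under Event's printed rules — same verdict

forward: BREAKING [(verified, R3)]


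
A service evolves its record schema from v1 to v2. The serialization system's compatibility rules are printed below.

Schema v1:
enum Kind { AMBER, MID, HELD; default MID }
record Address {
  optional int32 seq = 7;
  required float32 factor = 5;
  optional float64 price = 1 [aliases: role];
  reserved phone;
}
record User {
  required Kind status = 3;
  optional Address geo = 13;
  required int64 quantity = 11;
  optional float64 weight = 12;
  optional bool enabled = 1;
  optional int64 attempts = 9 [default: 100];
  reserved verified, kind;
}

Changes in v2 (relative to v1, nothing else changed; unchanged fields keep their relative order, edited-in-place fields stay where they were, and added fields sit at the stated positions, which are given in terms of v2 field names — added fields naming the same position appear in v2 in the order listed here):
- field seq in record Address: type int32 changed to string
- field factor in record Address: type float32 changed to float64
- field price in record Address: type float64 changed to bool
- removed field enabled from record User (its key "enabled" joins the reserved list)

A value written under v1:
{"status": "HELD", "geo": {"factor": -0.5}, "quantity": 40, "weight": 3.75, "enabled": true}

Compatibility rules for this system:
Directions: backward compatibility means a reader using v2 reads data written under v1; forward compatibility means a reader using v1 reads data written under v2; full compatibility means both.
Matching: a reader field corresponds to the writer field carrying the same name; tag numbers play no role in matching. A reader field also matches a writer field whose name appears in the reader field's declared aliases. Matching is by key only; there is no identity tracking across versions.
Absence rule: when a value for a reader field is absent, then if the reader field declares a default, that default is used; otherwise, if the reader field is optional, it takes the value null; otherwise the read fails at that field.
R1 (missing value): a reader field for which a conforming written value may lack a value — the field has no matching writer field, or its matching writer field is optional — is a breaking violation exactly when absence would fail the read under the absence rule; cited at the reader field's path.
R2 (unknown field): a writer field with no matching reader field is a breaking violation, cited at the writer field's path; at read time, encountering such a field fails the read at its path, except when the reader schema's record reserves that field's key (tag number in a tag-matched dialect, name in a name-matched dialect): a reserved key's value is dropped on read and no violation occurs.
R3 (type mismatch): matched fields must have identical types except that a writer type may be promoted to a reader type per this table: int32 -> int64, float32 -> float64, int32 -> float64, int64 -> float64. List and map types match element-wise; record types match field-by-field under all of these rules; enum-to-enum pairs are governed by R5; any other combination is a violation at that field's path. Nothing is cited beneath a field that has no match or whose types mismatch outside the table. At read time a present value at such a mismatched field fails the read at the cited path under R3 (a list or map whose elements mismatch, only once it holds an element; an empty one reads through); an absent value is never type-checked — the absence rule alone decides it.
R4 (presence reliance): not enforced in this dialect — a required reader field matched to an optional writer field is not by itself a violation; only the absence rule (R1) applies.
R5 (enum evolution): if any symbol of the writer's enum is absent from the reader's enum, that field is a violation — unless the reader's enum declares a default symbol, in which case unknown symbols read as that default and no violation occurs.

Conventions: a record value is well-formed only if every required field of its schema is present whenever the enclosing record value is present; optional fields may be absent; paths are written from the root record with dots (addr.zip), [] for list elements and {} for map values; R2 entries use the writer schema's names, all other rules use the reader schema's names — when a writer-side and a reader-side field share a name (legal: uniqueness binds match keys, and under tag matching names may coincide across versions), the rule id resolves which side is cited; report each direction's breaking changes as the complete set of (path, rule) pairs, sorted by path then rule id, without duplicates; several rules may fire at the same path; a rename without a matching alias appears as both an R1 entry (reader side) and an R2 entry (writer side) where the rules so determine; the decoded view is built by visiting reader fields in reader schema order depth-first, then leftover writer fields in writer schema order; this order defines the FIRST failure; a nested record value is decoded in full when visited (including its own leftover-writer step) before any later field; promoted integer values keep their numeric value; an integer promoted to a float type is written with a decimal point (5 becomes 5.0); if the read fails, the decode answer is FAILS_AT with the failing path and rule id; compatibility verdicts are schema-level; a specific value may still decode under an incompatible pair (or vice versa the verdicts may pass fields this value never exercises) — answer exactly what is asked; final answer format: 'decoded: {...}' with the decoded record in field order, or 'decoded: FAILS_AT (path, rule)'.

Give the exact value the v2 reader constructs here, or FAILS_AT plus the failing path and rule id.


decoded: {"status": "HELD", "geo": {"seq": null, "factor": -0.5, "price": null}, "quantity": 40, "weight": 3.75, "attempts": 100}

each type pair in User: writer, then reader
decode (reader v2):
  status := "HELD"
  geo.seq := null (absent, optional -> null)
  geo.factor := -0.5 (float32 -> float64)
  geo.price := null (absent, optional -> null)
  quantity := 40
  weight := 3.75
  attempts := 100 (absent -> default)
  writer enabled: reserved -> dropped
  => decoded: {"status": "HELD", "geo": {"seq": null, "factor": -0.5, "price": null}, "quantity": 40, "weight": 3.75, "attempts": 100}
remaining User differences; none change what is asked:
  field seq in record Address: type int32 changed to string -> changes User's schema-level verdicts only — the decode of this value is the same
  field factor in record Address: type float32 changed to float64 -> changes User's schema-level verdicts only — the decode of this value is the same
  field price in record Address: type float64 changed to bool -> changes User's schema-level verdicts only — the decode of this value is the same
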